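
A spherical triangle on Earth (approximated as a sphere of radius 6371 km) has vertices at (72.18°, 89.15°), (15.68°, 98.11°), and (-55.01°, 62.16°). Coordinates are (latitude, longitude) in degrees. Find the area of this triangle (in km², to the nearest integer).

22330139 km²

Side lengths (central angles): a = 1.3433, b = 2.2441, c = 0.9904 rad; semiperimeter s = 2.2889.
By l'Huilier's theorem, tan(E/4) = √[tan(s/2) tan((s−a)/2) tan((s−b)/2) tan((s−c)/2)], giving spherical excess E = 0.5501 rad.
Area = E·R² = 0.5501 × (6371)² ≈ 22330139 km².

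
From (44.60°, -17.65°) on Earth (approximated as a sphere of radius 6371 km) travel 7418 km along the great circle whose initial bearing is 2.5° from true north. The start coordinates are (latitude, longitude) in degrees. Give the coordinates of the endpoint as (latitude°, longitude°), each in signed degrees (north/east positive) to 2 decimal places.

68.59°, 156.05°

Angular distance δ = d/R = 7418/6371 = 1.16434 rad; initial bearing θ = 0.0436 rad.
sin φ₂ = sin φ₁ cos δ + cos φ₁ sin δ cos θ = (0.7022)(0.3954) + (0.7120)(0.9185)(0.9990) = 0.9310, so φ₂ = 68.59°.
Δλ = atan2(sin θ sin δ cos φ₁, cos δ − sin φ₁ sin φ₂) = atan2(0.0285, -0.2583) = 173.699°.
λ₂ = -17.650° + 173.699° = 156.05°.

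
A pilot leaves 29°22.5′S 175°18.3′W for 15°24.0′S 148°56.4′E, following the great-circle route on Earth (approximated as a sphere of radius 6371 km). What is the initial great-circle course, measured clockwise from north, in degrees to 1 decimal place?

With φ₁ = -0.5127, φ₂ = -0.2688, Δλ = -0.6240 rad, the forward-azimuth formula gives
θ = atan2( sin Δλ cos φ₂ , cos φ₁ sin φ₂ − sin φ₁ cos φ₂ cos Δλ ) = atan2(-0.5633, 0.1524) = -74.87°.
Adding 360° brings this into [0°, 360°): 285.1°.

285.1°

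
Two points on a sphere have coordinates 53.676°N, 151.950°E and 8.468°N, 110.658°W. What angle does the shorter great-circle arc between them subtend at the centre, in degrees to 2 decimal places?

87.52°

In radians: φ₁ = 0.9368, φ₂ = 0.1478, Δλ = 97.392° = 1.6998 rad.
Haversine: a = sin²(Δφ/2) + cos φ₁ cos φ₂ sin²(Δλ/2) = 0.1477 + (0.5924)(0.9891)(0.5643) = 0.47837.
Central angle c = 2·arcsin(√a) = 1.52752 rad.
So the angular separation is 87.52°.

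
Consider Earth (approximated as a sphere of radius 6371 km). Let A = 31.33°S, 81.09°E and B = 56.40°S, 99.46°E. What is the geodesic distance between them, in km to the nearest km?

Let φ₁ = -0.5468 rad, φ₂ = -0.9844 rad, and Δλ = 0.3206 rad.
cos c = sin φ₁ sin φ₂ + cos φ₁ cos φ₂ cos Δλ = (-0.5200)(-0.8329) + (0.8542)(0.5534)(0.9490) = 0.88170,
so c = arccos(0.88170) = 0.49134 rad.
Distance = R·c = 6371 × 0.4913 ≈ 3130 km.

3130 km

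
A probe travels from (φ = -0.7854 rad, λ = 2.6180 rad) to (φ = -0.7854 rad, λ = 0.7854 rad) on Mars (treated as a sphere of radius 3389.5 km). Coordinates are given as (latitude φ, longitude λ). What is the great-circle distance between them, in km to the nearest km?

4037 km

With latitudes φ₁ = -45.000°, φ₂ = -45.000° and longitude difference Δλ = -105.000°:
cos c = sin φ₁ sin φ₂ + cos φ₁ cos φ₂ cos Δλ = (-0.7071)(-0.7071) + (0.7071)(0.7071)(-0.2588) = 0.37059,
so c = arccos(0.37059) = 1.19115 rad.
Distance = R·c = 3389.5 × 1.1912 ≈ 4037 km.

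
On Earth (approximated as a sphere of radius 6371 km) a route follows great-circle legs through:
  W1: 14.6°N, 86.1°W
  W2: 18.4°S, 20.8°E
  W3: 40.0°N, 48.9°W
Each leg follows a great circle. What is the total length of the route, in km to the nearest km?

Leg W1→W2: central angle 1.9246 rad, distance 12261.8 km.
Leg W2→W3: central angle 1.5215 rad, distance 9693.4 km.
Total: 12261.8 + 9693.4 ≈ 21955 km.

21955 km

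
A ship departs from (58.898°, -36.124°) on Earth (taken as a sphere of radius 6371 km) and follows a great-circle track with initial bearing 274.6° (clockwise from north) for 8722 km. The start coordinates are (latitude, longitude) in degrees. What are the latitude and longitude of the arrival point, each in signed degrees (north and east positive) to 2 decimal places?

Angular distance δ = d/R = 8722/6371 = 1.36902 rad; initial bearing θ = 4.7927 rad.
sin φ₂ = sin φ₁ cos δ + cos φ₁ sin δ cos θ = (0.8562)(0.2004) + (0.5166)(0.9797)(0.0802) = 0.2122, so φ₂ = 12.25°.
Δλ = atan2(sin θ sin δ cos φ₁, cos δ − sin φ₁ sin φ₂) = atan2(-0.5045, 0.0187) = -87.874°.
λ₂ = -36.124° − 87.874° = -124.00°.

12.25°, -124.00°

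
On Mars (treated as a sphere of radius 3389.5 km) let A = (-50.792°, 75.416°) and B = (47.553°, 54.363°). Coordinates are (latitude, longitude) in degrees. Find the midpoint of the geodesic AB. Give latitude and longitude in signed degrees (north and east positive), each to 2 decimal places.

-1.65°, 64.54°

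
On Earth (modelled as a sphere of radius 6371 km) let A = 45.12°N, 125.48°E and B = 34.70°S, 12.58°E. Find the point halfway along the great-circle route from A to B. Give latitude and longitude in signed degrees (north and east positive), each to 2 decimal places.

The central angle between A and B is δ = 2.2512 rad.
With f = 0.5, the slerp weights are sin((1−f)δ)/sin δ = 1.1611 and sin(fδ)/sin δ = 1.1611.
Weighted sum of the unit vectors: (1.1611)·(-0.4096,0.5746,0.7086) + (1.1611)·(0.8024,0.1791,-0.5693) = (0.4561, 0.8751, 0.1617).
Converting back: φ = atan2(z, √(x²+y²)) = 9.31°, λ = atan2(y, x) = 62.47°.

9.31°, 62.47°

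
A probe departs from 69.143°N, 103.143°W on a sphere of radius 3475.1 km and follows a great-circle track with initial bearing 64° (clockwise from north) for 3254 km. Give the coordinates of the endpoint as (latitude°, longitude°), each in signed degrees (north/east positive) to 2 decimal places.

Angular distance δ = d/R = 3254/3475.1 = 0.93638 rad; initial bearing θ = 1.1170 rad.
sin φ₂ = sin φ₁ cos δ + cos φ₁ sin δ cos θ = (0.9345)(0.5927) + (0.3560)(0.8054)(0.4384) = 0.6796, so φ₂ = 42.81°.
Δλ = atan2(sin θ sin δ cos φ₁, cos δ − sin φ₁ sin φ₂) = atan2(0.2577, -0.0423) = 99.328°.
λ₂ = -103.143° + 99.328° = -3.81°.

42.81°, -3.81°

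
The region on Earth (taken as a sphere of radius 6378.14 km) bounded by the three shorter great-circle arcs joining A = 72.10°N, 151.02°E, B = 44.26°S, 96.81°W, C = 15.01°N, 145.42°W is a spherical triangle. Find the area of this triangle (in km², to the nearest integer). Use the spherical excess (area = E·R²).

22318357 km²

Side lengths (central angles): a = 1.2905, b = 1.1825, c = 2.4146 rad; semiperimeter s = 2.4438.
By l'Huilier's theorem, tan(E/4) = √[tan(s/2) tan((s−a)/2) tan((s−b)/2) tan((s−c)/2)], giving spherical excess E = 0.5486 rad.
Area = E·R² = 0.5486 × (6378.14)² ≈ 22318357 km².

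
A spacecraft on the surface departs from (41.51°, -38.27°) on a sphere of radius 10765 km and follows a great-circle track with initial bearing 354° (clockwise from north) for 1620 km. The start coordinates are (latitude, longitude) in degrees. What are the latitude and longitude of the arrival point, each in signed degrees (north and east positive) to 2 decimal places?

Angular distance δ = d/R = 1620/10765 = 0.15049 rad; initial bearing θ = 6.1785 rad.
sin φ₂ = sin φ₁ cos δ + cos φ₁ sin δ cos θ = (0.6628)(0.9887) + (0.7488)(0.1499)(0.9945) = 0.7669, so φ₂ = 50.08°.
Δλ = atan2(sin θ sin δ cos φ₁, cos δ − sin φ₁ sin φ₂) = atan2(-0.0117, 0.4804) = -1.399°.
λ₂ = -38.270° − 1.399° = -39.67°.

50.08°, -39.67°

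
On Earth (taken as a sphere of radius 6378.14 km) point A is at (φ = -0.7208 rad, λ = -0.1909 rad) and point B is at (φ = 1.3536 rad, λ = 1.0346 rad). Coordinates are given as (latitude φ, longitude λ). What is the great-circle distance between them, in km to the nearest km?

14041 km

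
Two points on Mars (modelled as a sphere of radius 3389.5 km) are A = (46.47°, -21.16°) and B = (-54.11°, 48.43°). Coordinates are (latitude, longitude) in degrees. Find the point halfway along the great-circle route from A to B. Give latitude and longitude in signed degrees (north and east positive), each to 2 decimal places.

-4.64°, 10.44°

The central angle between A and B is δ = 2.0337 rad.
With f = 0.5, the slerp weights are sin((1−f)δ)/sin δ = 0.9505 and sin(fδ)/sin δ = 0.9505.
Weighted sum of the unit vectors: (0.9505)·(0.6423,-0.2486,0.7250) + (0.9505)·(0.3890,0.4386,-0.8101) = (0.9802, 0.1806, -0.0809).
Converting back: φ = atan2(z, √(x²+y²)) = -4.64°, λ = atan2(y, x) = 10.44°.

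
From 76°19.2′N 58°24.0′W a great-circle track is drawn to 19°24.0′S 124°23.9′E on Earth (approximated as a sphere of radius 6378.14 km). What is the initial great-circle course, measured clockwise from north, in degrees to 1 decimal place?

With φ₁ = 1.3320, φ₂ = -0.3386, Δλ = -3.0928 rad, the forward-azimuth formula gives
θ = atan2( sin Δλ cos φ₂ , cos φ₁ sin φ₂ − sin φ₁ cos φ₂ cos Δλ ) = atan2(-0.0460, 0.8368) = -3.15°.
Adding 360° brings this into [0°, 360°): 356.9°.

356.9°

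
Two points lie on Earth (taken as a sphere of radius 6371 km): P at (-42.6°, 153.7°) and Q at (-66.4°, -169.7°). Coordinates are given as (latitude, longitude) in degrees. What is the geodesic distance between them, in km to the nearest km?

With latitudes φ₁ = -42.600°, φ₂ = -66.400° and longitude difference Δλ = 36.600°:
cos c = sin φ₁ sin φ₂ + cos φ₁ cos φ₂ cos Δλ = (-0.6769)(-0.9164) + (0.7361)(0.4003)(0.8028) = 0.85685,
so c = arccos(0.85685) = 0.54167 rad.
Distance = R·c = 6371 × 0.5417 ≈ 3451 km.

3451 km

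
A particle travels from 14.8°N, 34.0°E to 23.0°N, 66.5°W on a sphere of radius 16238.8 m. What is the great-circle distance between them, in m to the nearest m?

26521 m

With latitudes φ₁ = 14.800°, φ₂ = 23.000° and longitude difference Δλ = -100.500°:
Haversine: a = sin²(Δφ/2) + cos φ₁ cos φ₂ sin²(Δλ/2) = 0.0051 + (0.9668)(0.9205)(0.5911) = 0.53119.
Central angle c = 2·arcsin(√a) = 1.63321 rad.
Distance = R·c = 16238.8 × 1.6332 ≈ 26521 m.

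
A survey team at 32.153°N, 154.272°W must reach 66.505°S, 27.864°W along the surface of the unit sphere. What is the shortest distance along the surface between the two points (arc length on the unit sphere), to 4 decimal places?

2.3301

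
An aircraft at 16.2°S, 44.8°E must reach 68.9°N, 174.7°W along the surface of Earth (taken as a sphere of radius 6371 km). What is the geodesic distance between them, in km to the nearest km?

In radians: φ₁ = -0.2827, φ₂ = 1.2025, Δλ = 140.500° = 2.4522 rad.
cos c = sin φ₁ sin φ₂ + cos φ₁ cos φ₂ cos Δλ = (-0.2790)(0.9330) + (0.9603)(0.3600)(-0.7716) = -0.52704,
so c = arccos(-0.52704) = 2.12591 rad.
Distance = R·c = 6371 × 2.1259 ≈ 13544 km.

13544 km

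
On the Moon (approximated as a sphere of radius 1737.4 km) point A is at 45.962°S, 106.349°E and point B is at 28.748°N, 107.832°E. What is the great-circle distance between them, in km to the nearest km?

With latitudes φ₁ = -45.962°, φ₂ = 28.748° and longitude difference Δλ = 1.483°:
cos c = sin φ₁ sin φ₂ + cos φ₁ cos φ₂ cos Δλ = (-0.7189)(0.4810) + (0.6951)(0.8767)(0.9997) = 0.26350,
so c = arccos(0.26350) = 1.30415 rad.
Distance = R·c = 1737.4 × 1.3041 ≈ 2266 km.

2266 km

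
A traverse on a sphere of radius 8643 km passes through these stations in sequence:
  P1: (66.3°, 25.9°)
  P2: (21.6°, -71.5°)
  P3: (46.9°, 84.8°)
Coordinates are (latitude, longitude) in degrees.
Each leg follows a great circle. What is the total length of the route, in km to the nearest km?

Leg P1→P2: central angle 1.2777 rad, distance 11042.9 km.
Leg P2→P3: central angle 1.8891 rad, distance 16327.2 km.
Total: 11042.9 + 16327.2 ≈ 27370 km.

27370 km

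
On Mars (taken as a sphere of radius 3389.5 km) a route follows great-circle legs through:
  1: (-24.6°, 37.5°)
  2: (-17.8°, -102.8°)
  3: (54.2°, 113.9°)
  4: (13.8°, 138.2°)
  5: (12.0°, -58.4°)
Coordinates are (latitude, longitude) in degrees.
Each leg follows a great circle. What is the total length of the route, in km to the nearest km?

Leg 1→2: central angle 2.1398 rad, distance 7253.0 km.
Leg 2→3: central angle 2.3385 rad, distance 7926.4 km.
Leg 3→4: central angle 0.7796 rad, distance 2642.4 km.
Leg 4→5: central angle 2.6075 rad, distance 8838.1 km.
Total: 7253.0 + 7926.4 + 2642.4 + 8838.1 ≈ 26660 km.

26660 km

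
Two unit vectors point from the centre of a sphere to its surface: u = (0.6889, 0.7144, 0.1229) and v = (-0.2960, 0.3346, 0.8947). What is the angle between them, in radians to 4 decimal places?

1.4252 rad

u·v = 0.1451; |u| = 1.0000, |v| = 1.0000.
cos θ = (u·v)/(|u||v|) = 0.1451, so θ = 1.4252 rad.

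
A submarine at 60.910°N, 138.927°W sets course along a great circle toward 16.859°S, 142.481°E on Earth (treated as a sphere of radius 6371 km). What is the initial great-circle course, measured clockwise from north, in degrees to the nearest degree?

Δλ = -78.592° = -1.3717 rad.
y = sin Δλ · cos φ₂ = (-0.9802)(0.9570) = -0.9381
x = cos φ₁ sin φ₂ − sin φ₁ cos φ₂ cos Δλ = (0.4862)(-0.2900) − (0.8739)(0.9570)(0.1978) = -0.3064
θ = atan2(y, x) = -108.09°; adding 360° gives 252°.

252°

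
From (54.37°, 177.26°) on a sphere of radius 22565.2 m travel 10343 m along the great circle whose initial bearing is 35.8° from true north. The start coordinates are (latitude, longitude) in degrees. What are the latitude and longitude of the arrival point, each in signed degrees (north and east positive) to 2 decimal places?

69.71°, -134.45°

Angular distance δ = d/R = 10343/22565.2 = 0.45836 rad; initial bearing θ = 0.6248 rad.
sin φ₂ = sin φ₁ cos δ + cos φ₁ sin δ cos θ = (0.8128)(0.8968) + (0.5825)(0.4425)(0.8111) = 0.9380, so φ₂ = 69.71°.
Δλ = atan2(sin θ sin δ cos φ₁, cos δ − sin φ₁ sin φ₂) = atan2(0.1508, 0.1344) = 48.286°.
λ₂ = 177.260° + 48.286° = 225.55° → -134.45° after wrapping to (−180°, 180°].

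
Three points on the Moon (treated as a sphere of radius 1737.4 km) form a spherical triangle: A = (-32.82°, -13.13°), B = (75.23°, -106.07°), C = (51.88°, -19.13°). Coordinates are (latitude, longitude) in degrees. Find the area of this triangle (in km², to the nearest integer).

Side lengths (central angles): a = 0.6933, b = 1.4811, c = 2.1354 rad; semiperimeter s = 2.1549.
By l'Huilier's theorem, tan(E/4) = √[tan(s/2) tan((s−a)/2) tan((s−b)/2) tan((s−c)/2)], giving spherical excess E = 0.3015 rad.
Area = E·R² = 0.3015 × (1737.4)² ≈ 910173 km².

910173 km²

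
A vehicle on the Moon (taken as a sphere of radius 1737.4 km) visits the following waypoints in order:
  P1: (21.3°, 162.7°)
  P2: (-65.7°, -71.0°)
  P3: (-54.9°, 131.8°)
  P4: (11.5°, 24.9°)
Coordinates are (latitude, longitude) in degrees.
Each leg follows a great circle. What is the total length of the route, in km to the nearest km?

8829 km

Leg P1→P2: central angle 2.1628 rad, distance 3757.7 km.
Leg P2→P3: central angle 1.0151 rad, distance 1763.6 km.
Leg P3→P4: central angle 1.9038 rad, distance 3307.7 km.
Total: 3757.7 + 1763.6 + 3307.7 ≈ 8829 km.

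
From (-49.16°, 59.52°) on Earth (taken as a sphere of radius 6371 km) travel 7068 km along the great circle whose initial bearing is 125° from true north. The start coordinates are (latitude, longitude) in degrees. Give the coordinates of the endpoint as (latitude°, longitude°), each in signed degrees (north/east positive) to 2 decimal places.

-42.27°, 157.09°

Angular distance δ = d/R = 7068/6371 = 1.10940 rad; initial bearing θ = 2.1817 rad.
sin φ₂ = sin φ₁ cos δ + cos φ₁ sin δ cos θ = (-0.7565)(0.4452) + (0.6539)(0.8954)(-0.5736) = -0.6727, so φ₂ = -42.27°.
Δλ = atan2(sin θ sin δ cos φ₁, cos δ − sin φ₁ sin φ₂) = atan2(0.4797, -0.0637) = 97.566°.
λ₂ = 59.520° + 97.566° = 157.09°.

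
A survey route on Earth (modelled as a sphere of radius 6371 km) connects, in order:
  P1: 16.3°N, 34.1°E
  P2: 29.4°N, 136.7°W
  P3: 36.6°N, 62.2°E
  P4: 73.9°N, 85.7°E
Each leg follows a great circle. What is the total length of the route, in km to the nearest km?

31592 km

Leg P1→P2: central angle 2.3291 rad, distance 14838.4 km.
Leg P2→P3: central angle 1.9488 rad, distance 12415.5 km.
Leg P3→P4: central angle 0.6809 rad, distance 4338.0 km.
Total: 14838.4 + 12415.5 + 4338.0 ≈ 31592 km.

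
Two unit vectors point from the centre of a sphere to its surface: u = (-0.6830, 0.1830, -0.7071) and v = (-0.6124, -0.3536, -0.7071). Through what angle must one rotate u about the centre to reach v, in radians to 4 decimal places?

0.5481 rad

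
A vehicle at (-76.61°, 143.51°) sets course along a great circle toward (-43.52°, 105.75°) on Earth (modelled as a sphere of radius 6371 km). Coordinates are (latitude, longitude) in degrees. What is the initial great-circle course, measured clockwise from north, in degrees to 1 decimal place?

With φ₁ = -1.3371, φ₂ = -0.7596, Δλ = -0.6590 rad, the forward-azimuth formula gives
θ = atan2( sin Δλ cos φ₂ , cos φ₁ sin φ₂ − sin φ₁ cos φ₂ cos Δλ ) = atan2(-0.4440, 0.3982) = -48.11°.
Adding 360° brings this into [0°, 360°): 311.9°.

311.9°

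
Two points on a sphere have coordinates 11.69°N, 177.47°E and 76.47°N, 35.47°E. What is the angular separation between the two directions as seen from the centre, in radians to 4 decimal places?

1.5543 rad

In radians: φ₁ = 0.2040, φ₂ = 1.3347, Δλ = -142.000° = -2.4784 rad.
cos c = sin φ₁ sin φ₂ + cos φ₁ cos φ₂ cos Δλ = (0.2026)(0.9722) + (0.9793)(0.2340)(-0.7880) = 0.01646,
so c = arccos(0.01646) = 1.55434 rad.
So the angular separation is 1.5543 rad.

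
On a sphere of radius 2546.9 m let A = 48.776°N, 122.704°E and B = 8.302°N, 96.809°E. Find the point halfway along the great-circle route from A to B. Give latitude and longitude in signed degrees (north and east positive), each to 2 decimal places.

29.14°, 107.12°

The central angle between A and B is δ = 0.8021 rad.
With f = 0.5, the slerp weights are sin((1−f)δ)/sin δ = 0.5431 and sin(fδ)/sin δ = 0.5431.
Weighted sum of the unit vectors: (0.5431)·(-0.3561,0.5545,0.7521) + (0.5431)·(-0.1173,0.9825,0.1444) = (-0.2571, 0.8348, 0.4869).
Converting back: φ = atan2(z, √(x²+y²)) = 29.14°, λ = atan2(y, x) = 107.12°.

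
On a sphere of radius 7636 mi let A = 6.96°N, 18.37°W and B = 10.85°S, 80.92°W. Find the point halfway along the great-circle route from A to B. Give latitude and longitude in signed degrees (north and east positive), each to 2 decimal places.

-2.28°, -49.46°

The central angle between A and B is δ = 1.1301 rad.
With f = 0.5, the slerp weights are sin((1−f)δ)/sin δ = 0.5920 and sin(fδ)/sin δ = 0.5920.
Weighted sum of the unit vectors: (0.5920)·(0.9420,-0.3128,0.1212) + (0.5920)·(0.1550,-0.9698,-0.1882) = (0.6495, -0.7594, -0.0397).
Converting back: φ = atan2(z, √(x²+y²)) = -2.28°, λ = atan2(y, x) = -49.46°.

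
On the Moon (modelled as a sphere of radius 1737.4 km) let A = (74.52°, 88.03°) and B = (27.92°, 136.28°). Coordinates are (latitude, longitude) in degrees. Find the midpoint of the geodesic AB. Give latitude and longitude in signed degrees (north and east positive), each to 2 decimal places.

52.98°, 125.65°

Central angle δ = 0.9169 rad. Interpolating on the sphere with fraction f = 0.5:
P = [sin((1−f)δ)·A + sin(fδ)·B] / sin δ = 0.5576·A + 0.5576·B in Cartesian coordinates,
giving P = (-0.3510, 0.4892, 0.7984), i.e. latitude 52.98°, longitude 125.65°.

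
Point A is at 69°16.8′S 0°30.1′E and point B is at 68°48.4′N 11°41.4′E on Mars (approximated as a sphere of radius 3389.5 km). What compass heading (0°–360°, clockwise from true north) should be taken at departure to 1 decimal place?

With φ₁ = -1.2092, φ₂ = 1.2009, Δλ = 0.1953 rad, the forward-azimuth formula gives
θ = atan2( sin Δλ cos φ₂ , cos φ₁ sin φ₂ − sin φ₁ cos φ₂ cos Δλ ) = atan2(0.0701, 0.6616) = 6.05°.
So the initial bearing is 6.1°.

6.1°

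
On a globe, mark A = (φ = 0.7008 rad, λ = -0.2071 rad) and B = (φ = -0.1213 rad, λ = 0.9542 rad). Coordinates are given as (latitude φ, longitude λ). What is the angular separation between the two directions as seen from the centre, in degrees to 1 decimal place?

77.1°

In radians: φ₁ = 0.7008, φ₂ = -0.1213, Δλ = 66.538° = 1.1613 rad.
cos c = sin φ₁ sin φ₂ + cos φ₁ cos φ₂ cos Δλ = (0.6448)(-0.1210) + (0.7643)(0.9927)(0.3981) = 0.22405,
so c = arccos(0.22405) = 1.34483 rad.
So the angular separation is 77.1°.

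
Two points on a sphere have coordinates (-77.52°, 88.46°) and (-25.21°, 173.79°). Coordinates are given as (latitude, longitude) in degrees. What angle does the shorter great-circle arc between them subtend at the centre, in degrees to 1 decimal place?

Let φ₁ = -1.3530 rad, φ₂ = -0.4400 rad, and Δλ = 1.4893 rad.
cos c = sin φ₁ sin φ₂ + cos φ₁ cos φ₂ cos Δλ = (-0.9764)(-0.4259) + (0.2161)(0.9048)(0.0814) = 0.43179,
so c = arccos(0.43179) = 1.12432 rad.
So the angular separation is 64.4°.

64.4°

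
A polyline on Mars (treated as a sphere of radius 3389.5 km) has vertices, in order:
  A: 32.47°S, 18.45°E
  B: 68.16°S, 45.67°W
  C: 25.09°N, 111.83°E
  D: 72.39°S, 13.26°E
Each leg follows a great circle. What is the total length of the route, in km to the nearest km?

17854 km

Leg A→B: central angle 0.8824 rad, distance 2990.8 km.
Leg B→C: central angle 2.3530 rad, distance 7975.6 km.
Leg C→D: central angle 2.0320 rad, distance 6887.4 km.
Total: 2990.8 + 7975.6 + 6887.4 ≈ 17854 km.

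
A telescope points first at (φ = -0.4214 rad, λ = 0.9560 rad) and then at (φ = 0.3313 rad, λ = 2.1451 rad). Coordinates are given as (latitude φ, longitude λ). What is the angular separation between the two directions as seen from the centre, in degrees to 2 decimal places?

With latitudes φ₁ = -24.144°, φ₂ = 18.982° and longitude difference Δλ = 68.130°:
cos c = sin φ₁ sin φ₂ + cos φ₁ cos φ₂ cos Δλ = (-0.4090)(0.3253) + (0.9125)(0.9456)(0.3725) = 0.18838,
so c = arccos(0.18838) = 1.38129 rad.
So the angular separation is 79.14°.

79.14°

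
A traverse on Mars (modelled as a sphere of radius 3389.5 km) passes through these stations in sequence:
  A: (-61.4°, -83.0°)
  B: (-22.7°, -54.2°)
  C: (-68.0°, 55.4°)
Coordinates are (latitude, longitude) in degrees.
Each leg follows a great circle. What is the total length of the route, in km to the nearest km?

7067 km

Leg A→B: central angle 0.7586 rad, distance 2571.2 km.
Leg B→C: central angle 1.3265 rad, distance 4496.2 km.
Total: 2571.2 + 4496.2 ≈ 7067 km.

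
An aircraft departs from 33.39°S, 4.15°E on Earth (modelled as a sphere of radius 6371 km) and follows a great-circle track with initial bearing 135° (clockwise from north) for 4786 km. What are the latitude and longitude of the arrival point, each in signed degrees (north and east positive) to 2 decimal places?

-53.63°, 58.62°

Angular distance δ = d/R = 4786/6371 = 0.75122 rad; initial bearing θ = 2.3562 rad.
sin φ₂ = sin φ₁ cos δ + cos φ₁ sin δ cos θ = (-0.5503)(0.7309) + (0.8349)(0.6825)(-0.7071) = -0.8052, so φ₂ = -53.63°.
Δλ = atan2(sin θ sin δ cos φ₁, cos δ − sin φ₁ sin φ₂) = atan2(0.4030, 0.2877) = 54.471°.
λ₂ = 4.150° + 54.471° = 58.62°.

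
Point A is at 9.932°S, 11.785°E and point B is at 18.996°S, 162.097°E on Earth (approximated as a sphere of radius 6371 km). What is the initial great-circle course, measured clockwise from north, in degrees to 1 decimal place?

134.6°

Δλ = 150.312° = 2.6234 rad.
y = sin Δλ · cos φ₂ = (0.4953)(0.9455) = 0.4683
x = cos φ₁ sin φ₂ − sin φ₁ cos φ₂ cos Δλ = (0.9850)(-0.3255) − (-0.1725)(0.9455)(-0.8687) = -0.4623
θ = atan2(y, x) = 134.63°, so the bearing is 134.6°.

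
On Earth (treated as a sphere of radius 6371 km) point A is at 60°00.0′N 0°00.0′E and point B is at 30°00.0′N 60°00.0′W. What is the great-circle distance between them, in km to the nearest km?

With latitudes φ₁ = 60.000°, φ₂ = 30.000° and longitude difference Δλ = -60.000°:
cos c = sin φ₁ sin φ₂ + cos φ₁ cos φ₂ cos Δλ = (0.8660)(0.5000) + (0.5000)(0.8660)(0.5000) = 0.64952,
so c = arccos(0.64952) = 0.86384 rad.
Distance = R·c = 6371 × 0.8638 ≈ 5504 km.

5504 km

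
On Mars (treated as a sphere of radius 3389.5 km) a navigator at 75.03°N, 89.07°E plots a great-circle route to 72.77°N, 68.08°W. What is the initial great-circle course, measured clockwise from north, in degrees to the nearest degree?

Δλ = -157.150° = -2.7428 rad.
y = sin Δλ · cos φ₂ = (-0.3883)(0.2962) = -0.1150
x = cos φ₁ sin φ₂ − sin φ₁ cos φ₂ cos Δλ = (0.2583)(0.9551) − (0.9661)(0.2962)(-0.9215) = 0.5104
θ = atan2(y, x) = -12.70°; adding 360° gives 347°.

347°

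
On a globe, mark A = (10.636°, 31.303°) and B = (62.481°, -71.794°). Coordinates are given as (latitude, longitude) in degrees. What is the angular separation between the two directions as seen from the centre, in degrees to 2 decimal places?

86.52°

Let φ₁ = 0.1856 rad, φ₂ = 1.0905 rad, and Δλ = -1.7994 rad.
cos c = sin φ₁ sin φ₂ + cos φ₁ cos φ₂ cos Δλ = (0.1846)(0.8869) + (0.9828)(0.4620)(-0.2266) = 0.06079,
so c = arccos(0.06079) = 1.50997 rad.
So the angular separation is 86.52°.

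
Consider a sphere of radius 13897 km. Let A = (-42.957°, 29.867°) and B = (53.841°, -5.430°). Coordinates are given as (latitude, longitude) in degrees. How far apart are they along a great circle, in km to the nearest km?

24596 km

In radians: φ₁ = -0.7497, φ₂ = 0.9397, Δλ = -35.297° = -0.6160 rad.
Haversine: a = sin²(Δφ/2) + cos φ₁ cos φ₂ sin²(Δλ/2) = 0.5592 + (0.7319)(0.5900)(0.0919) = 0.59888.
Central angle c = 2·arcsin(√a) = 1.76986 rad.
Distance = R·c = 13897 × 1.7699 ≈ 24596 km.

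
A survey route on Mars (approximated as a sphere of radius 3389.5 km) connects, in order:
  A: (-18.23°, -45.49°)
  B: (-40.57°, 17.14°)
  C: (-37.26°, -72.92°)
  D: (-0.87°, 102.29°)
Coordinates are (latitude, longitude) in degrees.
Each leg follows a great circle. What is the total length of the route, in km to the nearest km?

15742 km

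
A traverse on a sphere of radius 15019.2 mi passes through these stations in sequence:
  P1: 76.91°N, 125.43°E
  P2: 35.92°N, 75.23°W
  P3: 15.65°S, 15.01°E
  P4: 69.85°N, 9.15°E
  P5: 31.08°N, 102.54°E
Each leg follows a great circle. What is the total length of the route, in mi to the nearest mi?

Leg P1→P2: central angle 1.1595 rad, distance 17414.8 mi.
Leg P2→P3: central angle 1.7330 rad, distance 26028.7 mi.
Leg P3→P4: central angle 1.4940 rad, distance 22438.6 mi.
Leg P4→P5: central angle 1.0847 rad, distance 16291.1 mi.
Total: 17414.8 + 26028.7 + 22438.6 + 16291.1 ≈ 82173 mi.

82173 mi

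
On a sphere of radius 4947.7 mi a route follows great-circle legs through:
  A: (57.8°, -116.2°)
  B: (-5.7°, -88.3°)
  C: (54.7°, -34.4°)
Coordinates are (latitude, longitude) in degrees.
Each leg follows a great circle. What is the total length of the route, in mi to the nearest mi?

Leg A→B: central angle 1.1761 rad, distance 5818.8 mi.
Leg B→C: central angle 1.3101 rad, distance 6482.1 mi.
Total: 5818.8 + 6482.1 ≈ 12301 mi.

12301 mi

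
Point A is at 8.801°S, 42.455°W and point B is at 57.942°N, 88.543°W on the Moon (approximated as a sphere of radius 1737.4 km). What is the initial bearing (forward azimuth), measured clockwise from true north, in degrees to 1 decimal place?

With φ₁ = -0.1536, φ₂ = 1.0113, Δλ = -0.8044 rad, the forward-azimuth formula gives
θ = atan2( sin Δλ cos φ₂ , cos φ₁ sin φ₂ − sin φ₁ cos φ₂ cos Δλ ) = atan2(-0.3824, 0.8939) = -23.16°.
Adding 360° brings this into [0°, 360°): 336.8°.

336.8°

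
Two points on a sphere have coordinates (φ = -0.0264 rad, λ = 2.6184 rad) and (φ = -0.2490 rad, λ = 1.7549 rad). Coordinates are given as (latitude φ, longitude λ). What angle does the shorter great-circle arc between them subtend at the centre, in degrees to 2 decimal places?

50.50°

In radians: φ₁ = -0.0264, φ₂ = -0.2490, Δλ = -49.475° = -0.8635 rad.
Haversine: a = sin²(Δφ/2) + cos φ₁ cos φ₂ sin²(Δλ/2) = 0.0123 + (0.9997)(0.9692)(0.1751) = 0.18199.
Central angle c = 2·arcsin(√a) = 0.88146 rad.
So the angular separation is 50.50°.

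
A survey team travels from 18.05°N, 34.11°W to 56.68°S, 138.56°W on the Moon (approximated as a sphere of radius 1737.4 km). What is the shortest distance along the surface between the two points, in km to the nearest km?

With latitudes φ₁ = 18.050°, φ₂ = -56.680° and longitude difference Δλ = -104.450°:
Haversine: a = sin²(Δφ/2) + cos φ₁ cos φ₂ sin²(Δλ/2) = 0.3683 + (0.9508)(0.5493)(0.6248) = 0.69462.
Central angle c = 2·arcsin(√a) = 1.97060 rad.
Distance = R·c = 1737.4 × 1.9706 ≈ 3424 km.

3424 km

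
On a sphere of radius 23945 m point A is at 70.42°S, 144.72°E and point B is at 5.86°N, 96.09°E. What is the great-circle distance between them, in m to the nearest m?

34633 m

With latitudes φ₁ = -70.420°, φ₂ = 5.860° and longitude difference Δλ = -48.630°:
cos c = sin φ₁ sin φ₂ + cos φ₁ cos φ₂ cos Δλ = (-0.9422)(0.1021) + (0.3351)(0.9948)(0.6609) = 0.12414,
so c = arccos(0.12414) = 1.44634 rad.
Distance = R·c = 23945 × 1.4463 ≈ 34633 m.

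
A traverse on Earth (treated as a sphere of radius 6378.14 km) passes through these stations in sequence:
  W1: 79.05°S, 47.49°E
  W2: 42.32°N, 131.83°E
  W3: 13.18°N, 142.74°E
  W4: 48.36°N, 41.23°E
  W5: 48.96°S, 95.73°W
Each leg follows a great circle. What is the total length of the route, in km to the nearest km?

Leg W1→W2: central angle 2.2747 rad, distance 14508.0 km.
Leg W2→W3: central angle 0.5347 rad, distance 3410.4 km.
Leg W3→W4: central angle 1.5295 rad, distance 9755.2 km.
Leg W4→W5: central angle 2.6520 rad, distance 16915.0 km.
Total: 14508.0 + 3410.4 + 9755.2 + 16915.0 ≈ 44589 km.

44589 km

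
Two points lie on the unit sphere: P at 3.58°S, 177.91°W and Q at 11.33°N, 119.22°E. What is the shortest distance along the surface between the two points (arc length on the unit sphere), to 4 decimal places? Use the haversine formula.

1.1219

In radians: φ₁ = -0.0625, φ₂ = 0.1977, Δλ = -62.870° = -1.0973 rad.
Haversine: a = sin²(Δφ/2) + cos φ₁ cos φ₂ sin²(Δλ/2) = 0.0168 + (0.9980)(0.9805)(0.2720) = 0.28301.
Central angle c = 2·arcsin(√a) = 1.12189 rad.
On the unit sphere the arc length equals the central angle: 1.1219.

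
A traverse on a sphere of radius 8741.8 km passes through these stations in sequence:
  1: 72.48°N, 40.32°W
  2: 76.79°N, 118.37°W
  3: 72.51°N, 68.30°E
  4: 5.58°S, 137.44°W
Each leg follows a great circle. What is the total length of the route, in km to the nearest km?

24623 km

Leg 1→2: central angle 0.3404 rad, distance 2975.7 km.
Leg 2→3: central angle 0.5349 rad, distance 4676.0 km.
Leg 3→4: central angle 1.9414 rad, distance 16971.3 km.
Total: 2975.7 + 4676.0 + 16971.3 ≈ 24623 km.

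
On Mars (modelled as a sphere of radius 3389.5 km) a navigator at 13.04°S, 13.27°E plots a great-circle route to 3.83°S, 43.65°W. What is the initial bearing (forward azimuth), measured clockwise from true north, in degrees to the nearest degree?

Δλ = -56.920° = -0.9934 rad.
y = sin Δλ · cos φ₂ = (-0.8379)(0.9978) = -0.8360
x = cos φ₁ sin φ₂ − sin φ₁ cos φ₂ cos Δλ = (0.9742)(-0.0668) − (-0.2256)(0.9978)(0.5458) = 0.0578
θ = atan2(y, x) = -86.04°; adding 360° gives 274°.

274°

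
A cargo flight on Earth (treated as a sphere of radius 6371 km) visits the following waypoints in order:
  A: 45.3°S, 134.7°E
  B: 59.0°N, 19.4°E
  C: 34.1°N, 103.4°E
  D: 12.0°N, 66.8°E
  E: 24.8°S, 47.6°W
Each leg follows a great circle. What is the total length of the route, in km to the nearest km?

Leg A→B: central angle 2.4404 rad, distance 15548.0 km.
Leg B→C: central angle 1.0179 rad, distance 6485.1 km.
Leg C→D: central angle 0.6969 rad, distance 4440.1 km.
Leg D→E: central angle 2.0421 rad, distance 13010.0 km.
Total: 15548.0 + 6485.1 + 4440.1 + 13010.0 ≈ 39483 km.

39483 km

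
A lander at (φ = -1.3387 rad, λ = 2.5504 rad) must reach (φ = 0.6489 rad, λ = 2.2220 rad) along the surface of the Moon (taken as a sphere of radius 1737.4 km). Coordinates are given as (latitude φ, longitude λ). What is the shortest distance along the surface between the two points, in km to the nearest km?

With latitudes φ₁ = -76.702°, φ₂ = 37.179° and longitude difference Δλ = -18.816°:
Haversine: a = sin²(Δφ/2) + cos φ₁ cos φ₂ sin²(Δλ/2) = 0.7024 + (0.2300)(0.7967)(0.0267) = 0.70732.
Central angle c = 2·arcsin(√a) = 1.99834 rad.
Distance = R·c = 1737.4 × 1.9983 ≈ 3472 km.

3472 km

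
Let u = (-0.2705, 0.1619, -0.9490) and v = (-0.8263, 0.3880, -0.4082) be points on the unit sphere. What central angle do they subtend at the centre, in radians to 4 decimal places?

0.8315 rad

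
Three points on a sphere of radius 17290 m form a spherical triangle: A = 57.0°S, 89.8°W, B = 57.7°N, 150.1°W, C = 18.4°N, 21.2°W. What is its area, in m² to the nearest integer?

Side lengths (central angles): a = 1.6224, b = 1.6470, c = 2.1709 rad; semiperimeter s = 2.7202.
By l'Huilier's theorem, tan(E/4) = √[tan(s/2) tan((s−a)/2) tan((s−b)/2) tan((s−c)/2)], giving spherical excess E = 2.4219 rad.
Area = E·R² = 2.4219 × (17290)² ≈ 724012000 m².

724012000 m²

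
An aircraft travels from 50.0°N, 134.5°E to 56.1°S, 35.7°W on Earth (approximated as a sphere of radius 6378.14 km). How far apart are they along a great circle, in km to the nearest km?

In radians: φ₁ = 0.8727, φ₂ = -0.9791, Δλ = -170.200° = -2.9706 rad.
Haversine: a = sin²(Δφ/2) + cos φ₁ cos φ₂ sin²(Δλ/2) = 0.6387 + (0.6428)(0.5577)(0.9927) = 0.99455.
Central angle c = 2·arcsin(√a) = 2.99385 rad.
Distance = R·c = 6378.14 × 2.9939 ≈ 19095 km.

19095 km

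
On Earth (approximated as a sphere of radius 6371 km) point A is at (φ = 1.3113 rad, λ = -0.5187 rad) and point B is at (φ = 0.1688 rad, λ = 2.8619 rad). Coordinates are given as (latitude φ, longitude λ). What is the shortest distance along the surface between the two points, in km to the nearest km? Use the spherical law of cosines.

10539 km

In radians: φ₁ = 1.3113, φ₂ = 0.1688, Δλ = -166.306° = -2.9026 rad.
cos c = sin φ₁ sin φ₂ + cos φ₁ cos φ₂ cos Δλ = (0.9665)(0.1680) + (0.2566)(0.9858)(-0.9716) = -0.08338,
so c = arccos(-0.08338) = 1.65427 rad.
Distance = R·c = 6371 × 1.6543 ≈ 10539 km.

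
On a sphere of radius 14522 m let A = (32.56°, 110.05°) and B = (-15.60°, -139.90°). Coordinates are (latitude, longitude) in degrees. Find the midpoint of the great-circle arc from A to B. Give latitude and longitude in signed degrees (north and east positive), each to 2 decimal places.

The central angle between A and B is δ = 2.0076 rad.
With f = 0.5, the slerp weights are sin((1−f)δ)/sin δ = 0.9309 and sin(fδ)/sin δ = 0.9309.
Weighted sum of the unit vectors: (0.9309)·(-0.2890,0.7917,0.5382) + (0.9309)·(-0.7367,-0.6204,-0.2689) = (-0.9548, 0.1595, 0.2507).
Converting back: φ = atan2(z, √(x²+y²)) = 14.52°, λ = atan2(y, x) = 170.52°.

14.52°, 170.52°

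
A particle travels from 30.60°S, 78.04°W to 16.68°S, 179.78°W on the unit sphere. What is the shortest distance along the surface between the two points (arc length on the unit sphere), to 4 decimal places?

1.5925

In radians: φ₁ = -0.5341, φ₂ = -0.2911, Δλ = -101.740° = -1.7757 rad.
cos c = sin φ₁ sin φ₂ + cos φ₁ cos φ₂ cos Δλ = (-0.5090)(-0.2870) + (0.8607)(0.9579)(-0.2035) = -0.02166,
so c = arccos(-0.02166) = 1.59246 rad.
On the unit sphere the arc length equals the central angle: 1.5925.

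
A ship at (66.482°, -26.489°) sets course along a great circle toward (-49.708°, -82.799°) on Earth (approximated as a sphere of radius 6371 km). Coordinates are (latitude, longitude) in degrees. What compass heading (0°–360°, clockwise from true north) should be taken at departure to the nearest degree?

220°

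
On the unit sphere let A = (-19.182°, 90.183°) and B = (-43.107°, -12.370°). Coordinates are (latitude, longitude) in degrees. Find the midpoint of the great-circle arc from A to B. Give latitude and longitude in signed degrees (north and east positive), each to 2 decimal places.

Central angle δ = 1.4961 rad. Interpolating on the sphere with fraction f = 0.5:
P = [sin((1−f)δ)·A + sin(fδ)·B] / sin δ = 0.6821·A + 0.6821·B in Cartesian coordinates,
giving P = (0.4844, 0.5375, -0.6902), i.e. latitude -43.65°, longitude 47.98°.

-43.65°, 47.98°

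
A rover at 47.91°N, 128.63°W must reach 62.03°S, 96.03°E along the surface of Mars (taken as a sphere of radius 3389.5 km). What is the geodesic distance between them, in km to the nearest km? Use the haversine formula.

8964 km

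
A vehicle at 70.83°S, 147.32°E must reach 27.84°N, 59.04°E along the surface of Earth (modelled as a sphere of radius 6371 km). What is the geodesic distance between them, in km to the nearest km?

Let φ₁ = -1.2362 rad, φ₂ = 0.4859 rad, and Δλ = -1.5408 rad.
cos c = sin φ₁ sin φ₂ + cos φ₁ cos φ₂ cos Δλ = (-0.9445)(0.4670) + (0.3284)(0.8843)(0.0300) = -0.43239,
so c = arccos(-0.43239) = 2.01794 rad.
Distance = R·c = 6371 × 2.0179 ≈ 12856 km.

12856 km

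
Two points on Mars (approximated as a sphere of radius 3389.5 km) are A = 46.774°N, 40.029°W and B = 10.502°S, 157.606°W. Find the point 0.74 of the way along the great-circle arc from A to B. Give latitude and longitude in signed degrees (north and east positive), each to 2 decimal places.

11.94°, -137.17°

Central angle δ = 2.0315 rad. Interpolating on the sphere with fraction f = 0.74:
P = [sin((1−f)δ)·A + sin(fδ)·B] / sin δ = 0.5626·A + 1.1138·B in Cartesian coordinates,
giving P = (-0.7175, -0.6651, 0.2069), i.e. latitude 11.94°, longitude -137.17°.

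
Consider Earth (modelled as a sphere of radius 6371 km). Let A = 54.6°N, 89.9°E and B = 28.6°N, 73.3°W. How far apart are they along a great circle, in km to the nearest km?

10625 km

Let φ₁ = 0.9529 rad, φ₂ = 0.4992 rad, and Δλ = -2.8484 rad.
cos c = sin φ₁ sin φ₂ + cos φ₁ cos φ₂ cos Δλ = (0.8151)(0.4787) + (0.5793)(0.8780)(-0.9573) = -0.09670,
so c = arccos(-0.09670) = 1.66764 rad.
Distance = R·c = 6371 × 1.6676 ≈ 10625 km.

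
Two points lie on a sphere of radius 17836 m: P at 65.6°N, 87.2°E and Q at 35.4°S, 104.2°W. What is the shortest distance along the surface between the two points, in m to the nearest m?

46399 m

Let φ₁ = 1.1449 rad, φ₂ = -0.6178 rad, and Δλ = 2.9426 rad.
Haversine: a = sin²(Δφ/2) + cos φ₁ cos φ₂ sin²(Δλ/2) = 0.5954 + (0.4131)(0.8151)(0.9901) = 0.92882.
Central angle c = 2·arcsin(√a) = 2.60144 rad.
Distance = R·c = 17836 × 2.6014 ≈ 46399 m.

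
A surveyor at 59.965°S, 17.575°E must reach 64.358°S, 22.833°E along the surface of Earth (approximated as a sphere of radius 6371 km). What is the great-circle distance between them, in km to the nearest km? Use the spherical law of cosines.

559 km

With latitudes φ₁ = -59.965°, φ₂ = -64.358° and longitude difference Δλ = 5.258°:
cos c = sin φ₁ sin φ₂ + cos φ₁ cos φ₂ cos Δλ = (-0.8657)(-0.9015) + (0.5005)(0.4327)(0.9958) = 0.99615,
so c = arccos(0.99615) = 0.08777 rad.
Distance = R·c = 6371 × 0.0878 ≈ 559 km.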